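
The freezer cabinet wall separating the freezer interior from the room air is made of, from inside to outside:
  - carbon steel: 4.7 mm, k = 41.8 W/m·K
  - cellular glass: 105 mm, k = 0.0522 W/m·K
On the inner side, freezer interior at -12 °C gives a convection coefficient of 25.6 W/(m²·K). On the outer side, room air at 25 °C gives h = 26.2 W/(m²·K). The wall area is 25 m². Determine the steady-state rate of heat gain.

Series thermal resistances:
R_inner film = 1/(h_i·A) = 1/(25.6×25) = 0.001563 K/W
R_carbon steel = L/(kA) = 0.0047/(41.8×25) = 4.498×10^-6 K/W
R_cellular glass = L/(kA) = 0.105/(0.0522×25) = 0.08046 K/W
R_outer film = 1/(h_o·A) = 1/(26.2×25) = 0.001527 K/W
R_total = 0.08355 K/W
Q = ΔT / R_total = 37 / 0.08355

Q ≈ 443 W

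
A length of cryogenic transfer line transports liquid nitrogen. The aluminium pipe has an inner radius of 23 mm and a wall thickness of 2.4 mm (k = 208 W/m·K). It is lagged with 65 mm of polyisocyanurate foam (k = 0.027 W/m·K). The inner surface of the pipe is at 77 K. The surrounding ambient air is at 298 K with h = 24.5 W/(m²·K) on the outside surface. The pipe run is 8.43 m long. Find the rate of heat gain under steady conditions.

Per-layer cylindrical resistances, series-summed:
R_aluminium pipe wall = ln(25.4/23)/(2π×208×8.43) = 9.009×10^-6 K/W
R_polyisocyanurate foam = ln(90.4/25.4)/(2π×0.027×8.43) = 0.8877 K/W
R_outer film = 1/(h_o·2πr_oL) = 1/(24.5×2π×0.0904×8.43) = 0.008524 K/W
R_total = 0.8962 K/W
Q = ΔT/R_total = 221/0.8962

Q ≈ 247 W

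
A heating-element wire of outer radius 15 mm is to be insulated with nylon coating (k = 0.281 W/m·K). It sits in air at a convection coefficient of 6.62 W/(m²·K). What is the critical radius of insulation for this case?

For a cylinder r_cr = k/h = 0.281/6.62
r_cr = 42.4 mm; since the bare radius (15 mm) is below r_cr, adding a thin layer of insulation will *increase* heat loss.

r_cr ≈ 42.4 mm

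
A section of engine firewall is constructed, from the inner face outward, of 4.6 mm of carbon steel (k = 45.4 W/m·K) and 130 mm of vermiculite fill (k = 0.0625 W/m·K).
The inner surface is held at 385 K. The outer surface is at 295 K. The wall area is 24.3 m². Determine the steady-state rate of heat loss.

Model the wall as resistances in series:
R_carbon steel = L/(kA) = 0.0046/(45.4×24.3) = 4.17×10^-6 K/W
R_vermiculite fill = L/(kA) = 0.13/(0.0625×24.3) = 0.0856 K/W
R_total = 0.0856 K/W
Q = ΔT / R_total = 90 / 0.0856

Q ≈ 1050 W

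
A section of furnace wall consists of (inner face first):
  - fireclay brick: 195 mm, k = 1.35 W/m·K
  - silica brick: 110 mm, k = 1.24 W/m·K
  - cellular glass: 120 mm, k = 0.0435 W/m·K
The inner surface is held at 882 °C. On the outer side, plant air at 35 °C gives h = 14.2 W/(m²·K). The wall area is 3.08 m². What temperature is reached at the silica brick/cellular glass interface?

T ≈ 818 °C

Using the resistance-network approach (series):
R_fireclay brick = L/(kA) = 0.195/(1.35×3.08) = 0.0469 K/W
R_silica brick = L/(kA) = 0.11/(1.24×3.08) = 0.0288 K/W
R_cellular glass = L/(kA) = 0.12/(0.0435×3.08) = 0.8957 K/W
R_outer film = 1/(h_o·A) = 1/(14.2×3.08) = 0.02286 K/W
R_total = 0.9942 K/W;  Q = ΔT/R_total = 847/0.9942 = 851.9 W
T_interface = T_inner − Q·ΣR(inner→interface) = 882 − 852×0.0757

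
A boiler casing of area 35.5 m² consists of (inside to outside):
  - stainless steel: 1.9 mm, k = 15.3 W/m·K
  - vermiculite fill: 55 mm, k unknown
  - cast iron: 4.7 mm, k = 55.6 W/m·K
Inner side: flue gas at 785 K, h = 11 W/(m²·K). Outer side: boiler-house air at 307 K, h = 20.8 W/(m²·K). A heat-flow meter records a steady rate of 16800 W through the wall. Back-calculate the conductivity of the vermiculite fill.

Model the wall as resistances in series:
R_inner film = 1/(h_i·A) = 1/(11×35.5) = 0.002561 K/W
R_stainless steel = L/(kA) = 0.0019/(15.3×35.5) = 3.498×10^-6 K/W
R_cast iron = L/(kA) = 0.0047/(55.6×35.5) = 2.381×10^-6 K/W
R_outer film = 1/(h_o·A) = 1/(20.8×35.5) = 0.001354 K/W
Sum of known resistances R_other = 0.003921 K/W
Total R = ΔT/Q = 478/16800 = 0.02845 K/W
R_vermiculite fill = R_total − R_other = 0.02453 K/W
k = L/(R·A) = 0.055/(0.02453×35.5)

k ≈ 0.0632 W/(m·K)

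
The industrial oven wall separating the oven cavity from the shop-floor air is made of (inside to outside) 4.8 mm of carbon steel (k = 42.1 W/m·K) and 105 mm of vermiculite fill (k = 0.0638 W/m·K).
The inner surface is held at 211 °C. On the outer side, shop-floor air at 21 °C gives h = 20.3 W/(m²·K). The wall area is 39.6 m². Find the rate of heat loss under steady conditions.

Treating each layer as a thermal resistance in series:
R_carbon steel = L/(kA) = 0.0048/(42.1×39.6) = 2.879×10^-6 K/W
R_vermiculite fill = L/(kA) = 0.105/(0.0638×39.6) = 0.04156 K/W
R_outer film = 1/(h_o·A) = 1/(20.3×39.6) = 0.001244 K/W
R_total = 0.04281 K/W
Q = ΔT / R_total = 190 / 0.04281

Q ≈ 4440 W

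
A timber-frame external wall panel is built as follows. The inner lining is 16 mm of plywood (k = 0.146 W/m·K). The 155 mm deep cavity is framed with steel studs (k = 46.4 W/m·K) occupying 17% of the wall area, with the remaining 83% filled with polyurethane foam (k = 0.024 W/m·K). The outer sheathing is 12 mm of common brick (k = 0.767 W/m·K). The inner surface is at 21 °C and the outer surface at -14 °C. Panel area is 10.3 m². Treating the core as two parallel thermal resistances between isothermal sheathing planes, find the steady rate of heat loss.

Sheathing layers in series; stud and cavity paths in parallel between them.
R_inner = 0.016/(0.146×10.3) = 0.01064 K/W
R_stud  = 0.155/(46.4×0.17×10.3) = 0.001908 K/W
R_cav   = 0.155/(0.024×0.83×10.3) = 0.7554 K/W
1/R_core = 1/R_stud + 1/R_cav → R_core = 0.001903 K/W
R_outer = 0.012/(0.767×10.3) = 0.001519 K/W
R_total = 0.01406 K/W
Q = ΔT/R_total = 35/0.01406

Q ≈ 2490 W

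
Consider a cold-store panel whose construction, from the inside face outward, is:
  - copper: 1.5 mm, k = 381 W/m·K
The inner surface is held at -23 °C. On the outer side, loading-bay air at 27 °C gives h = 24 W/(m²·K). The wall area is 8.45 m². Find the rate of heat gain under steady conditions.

Q ≈ 10100 W

Model the wall as resistances in series:
R_copper = L/(kA) = 0.0015/(381×8.45) = 4.659×10^-7 K/W
R_outer film = 1/(h_o·A) = 1/(24×8.45) = 0.004931 K/W
R_total = 0.004931 K/W
Q = ΔT / R_total = 50 / 0.004931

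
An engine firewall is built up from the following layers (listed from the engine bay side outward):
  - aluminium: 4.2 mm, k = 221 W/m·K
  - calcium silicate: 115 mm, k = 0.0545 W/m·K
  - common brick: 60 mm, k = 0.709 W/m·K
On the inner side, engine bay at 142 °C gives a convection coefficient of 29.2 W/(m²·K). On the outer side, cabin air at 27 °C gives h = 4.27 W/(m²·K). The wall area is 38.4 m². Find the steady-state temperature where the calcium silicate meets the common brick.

T ≈ 41.9 °C

Thermal resistances in series:
R_inner film = 1/(h_i·A) = 1/(29.2×38.4) = 8.918×10^-4 K/W
R_aluminium = L/(kA) = 0.0042/(221×38.4) = 4.949×10^-7 K/W
R_calcium silicate = L/(kA) = 0.115/(0.0545×38.4) = 0.05495 K/W
R_common brick = L/(kA) = 0.06/(0.709×38.4) = 0.002204 K/W
R_outer film = 1/(h_o·A) = 1/(4.27×38.4) = 0.006099 K/W
R_total = 0.06415 K/W;  Q = ΔT/R_total = 115/0.06415 = 1793 W
T_interface = T_inner − Q·ΣR(inner→interface) = 142 − 1790×0.05584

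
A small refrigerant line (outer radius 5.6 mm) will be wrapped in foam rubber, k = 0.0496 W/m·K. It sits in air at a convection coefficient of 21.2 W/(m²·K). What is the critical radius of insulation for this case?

r_cr ≈ 2.34 mm

For a cylinder r_cr = k/h = 0.0496/21.2
r_cr = 2.34 mm; since the bare radius (5.6 mm) is above r_cr, any added insulation will reduce heat loss.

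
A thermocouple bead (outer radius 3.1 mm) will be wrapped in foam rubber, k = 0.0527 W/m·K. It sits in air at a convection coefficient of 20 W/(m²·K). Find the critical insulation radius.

r_cr ≈ 5.27 mm

For a sphere r_cr = 2k/h = 2×0.0527/20
r_cr = 5.27 mm; since the bare radius (3.1 mm) is below r_cr, adding a thin layer of insulation will *increase* heat loss.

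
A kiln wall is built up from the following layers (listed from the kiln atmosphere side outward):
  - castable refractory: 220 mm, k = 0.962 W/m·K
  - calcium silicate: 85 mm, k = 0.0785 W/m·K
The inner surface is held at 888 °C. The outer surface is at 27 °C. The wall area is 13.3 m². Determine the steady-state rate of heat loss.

Q ≈ 8730 W

Series thermal resistances:
R_castable refractory = L/(kA) = 0.22/(0.962×13.3) = 0.01719 K/W
R_calcium silicate = L/(kA) = 0.085/(0.0785×13.3) = 0.08141 K/W
R_total = 0.09861 K/W
Q = ΔT / R_total = 861 / 0.09861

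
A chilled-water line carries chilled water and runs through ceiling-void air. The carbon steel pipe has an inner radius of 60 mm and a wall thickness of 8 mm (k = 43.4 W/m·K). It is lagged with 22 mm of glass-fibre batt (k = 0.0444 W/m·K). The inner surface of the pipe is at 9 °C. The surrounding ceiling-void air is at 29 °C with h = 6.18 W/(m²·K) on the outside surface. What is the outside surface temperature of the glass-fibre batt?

Treating each annulus and film as a series resistance:
R_carbon steel pipe wall = ln(68/60)/(2π×43.4×1) = 4.59×10^-4 K/W
R_glass-fibre batt = ln(90/68)/(2π×0.0444×1) = 1.005 K/W
R_outer film = 1/(h_o·2πr_oL) = 1/(6.18×2π×0.09×1) = 0.2861 K/W
R_total = 1.291 K/W
Q = ΔT/R_total = 20/1.291
Q = 15.5 W/m
T_interface = T_inner + Q·ΣR(inner→interface) = 9 + 15.5×1.005

T ≈ 24.6 °C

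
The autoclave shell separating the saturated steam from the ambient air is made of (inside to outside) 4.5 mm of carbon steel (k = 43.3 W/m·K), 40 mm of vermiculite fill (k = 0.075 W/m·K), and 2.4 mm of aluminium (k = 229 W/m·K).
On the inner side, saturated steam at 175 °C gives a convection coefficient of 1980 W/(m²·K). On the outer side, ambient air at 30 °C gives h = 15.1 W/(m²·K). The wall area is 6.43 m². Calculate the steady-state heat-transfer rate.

Q ≈ 1550 W

Treating each layer as a thermal resistance in series:
R_inner film = 1/(h_i·A) = 1/(1980×6.43) = 7.855×10^-5 K/W
R_carbon steel = L/(kA) = 0.0045/(43.3×6.43) = 1.616×10^-5 K/W
R_vermiculite fill = L/(kA) = 0.04/(0.075×6.43) = 0.08294 K/W
R_aluminium = L/(kA) = 0.0024/(229×6.43) = 1.63×10^-6 K/W
R_outer film = 1/(h_o·A) = 1/(15.1×6.43) = 0.0103 K/W
R_total = 0.09334 K/W
Q = ΔT / R_total = 145 / 0.09334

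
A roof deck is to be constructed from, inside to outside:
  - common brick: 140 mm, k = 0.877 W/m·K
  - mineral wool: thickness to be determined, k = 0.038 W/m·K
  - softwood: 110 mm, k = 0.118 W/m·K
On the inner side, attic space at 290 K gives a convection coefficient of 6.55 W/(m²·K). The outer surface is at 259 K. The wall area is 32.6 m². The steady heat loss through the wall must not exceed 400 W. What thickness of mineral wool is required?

L ≈ 48.7 mm

Thermal resistances in series:
R_inner film = 1/(h_i·A) = 1/(6.55×32.6) = 0.004683 K/W
R_common brick = L/(kA) = 0.14/(0.877×32.6) = 0.004897 K/W
R_softwood = L/(kA) = 0.11/(0.118×32.6) = 0.0286 K/W
Sum of the known resistances R_other = 0.03818 K/W
Required total resistance R_tot = ΔT/Q_allow = 31/400 = 0.0775 K/W
R_mineral wool = R_tot − R_other = 0.03932 K/W
L = R·k·A = 0.03932×0.038×32.6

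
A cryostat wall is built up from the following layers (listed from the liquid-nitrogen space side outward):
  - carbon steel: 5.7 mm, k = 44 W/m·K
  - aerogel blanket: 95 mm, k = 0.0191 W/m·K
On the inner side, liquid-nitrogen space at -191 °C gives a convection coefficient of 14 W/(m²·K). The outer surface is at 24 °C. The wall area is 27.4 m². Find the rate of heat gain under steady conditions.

Using the resistance-network approach (series):
R_inner film = 1/(h_i·A) = 1/(14×27.4) = 0.002607 K/W
R_carbon steel = L/(kA) = 0.0057/(44×27.4) = 4.728×10^-6 K/W
R_aerogel blanket = L/(kA) = 0.095/(0.0191×27.4) = 0.1815 K/W
R_total = 0.1841 K/W
Q = ΔT / R_total = 215 / 0.1841

Q ≈ 1170 W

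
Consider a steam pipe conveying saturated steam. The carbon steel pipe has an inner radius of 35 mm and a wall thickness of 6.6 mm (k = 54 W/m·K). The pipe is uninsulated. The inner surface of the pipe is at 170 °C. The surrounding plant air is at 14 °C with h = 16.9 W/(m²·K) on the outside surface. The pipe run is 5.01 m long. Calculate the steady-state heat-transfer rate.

Q ≈ 3440 W

Cylindrical conduction, so R = ln(r₂/r₁)/(2πkL) per layer, in series:
R_carbon steel pipe wall = ln(41.6/35)/(2π×54×5.01) = 1.016×10^-4 K/W
R_outer film = 1/(h_o·2πr_oL) = 1/(16.9×2π×0.0416×5.01) = 0.04519 K/W
R_total = 0.04529 K/W
Q = ΔT/R_total = 156/0.04529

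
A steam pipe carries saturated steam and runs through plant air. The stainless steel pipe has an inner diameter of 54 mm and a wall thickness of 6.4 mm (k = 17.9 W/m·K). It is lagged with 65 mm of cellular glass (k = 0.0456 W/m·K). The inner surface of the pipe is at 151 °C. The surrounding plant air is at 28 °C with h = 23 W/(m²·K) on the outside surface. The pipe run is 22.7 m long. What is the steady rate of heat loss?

Cylindrical conduction, so R = ln(r₂/r₁)/(2πkL) per layer, in series:
R_stainless steel pipe wall = ln(33.4/27)/(2π×17.9×22.7) = 8.332×10^-5 K/W
R_cellular glass = ln(98.4/33.4)/(2π×0.0456×22.7) = 0.1661 K/W
R_outer film = 1/(h_o·2πr_oL) = 1/(23×2π×0.0984×22.7) = 0.003098 K/W
R_total = 0.1693 K/W
Q = ΔT/R_total = 123/0.1693

Q ≈ 726 W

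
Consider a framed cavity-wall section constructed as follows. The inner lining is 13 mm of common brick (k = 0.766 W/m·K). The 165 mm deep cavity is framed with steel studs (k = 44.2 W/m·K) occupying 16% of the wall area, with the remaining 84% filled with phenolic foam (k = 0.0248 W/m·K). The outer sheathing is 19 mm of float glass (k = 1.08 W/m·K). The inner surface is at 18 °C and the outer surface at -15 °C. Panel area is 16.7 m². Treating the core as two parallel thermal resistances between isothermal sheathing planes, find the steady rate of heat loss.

Q ≈ 9530 W

Sheathing layers in series; stud and cavity paths in parallel between them.
R_inner = 0.013/(0.766×16.7) = 0.001016 K/W
R_stud  = 0.165/(44.2×0.16×16.7) = 0.001397 K/W
R_cav   = 0.165/(0.0248×0.84×16.7) = 0.4743 K/W
1/R_core = 1/R_stud + 1/R_cav → R_core = 0.001393 K/W
R_outer = 0.019/(1.08×16.7) = 0.001053 K/W
R_total = 0.003463 K/W
Q = ΔT/R_total = 33/0.003463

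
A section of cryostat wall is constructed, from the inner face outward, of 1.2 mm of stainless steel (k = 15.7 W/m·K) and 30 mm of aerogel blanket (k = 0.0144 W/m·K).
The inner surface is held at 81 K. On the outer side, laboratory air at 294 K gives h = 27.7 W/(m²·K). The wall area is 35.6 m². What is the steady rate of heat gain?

Q ≈ 3580 W

Treating each layer as a thermal resistance in series:
R_stainless steel = L/(kA) = 0.0012/(15.7×35.6) = 2.147×10^-6 K/W
R_aerogel blanket = L/(kA) = 0.03/(0.0144×35.6) = 0.05852 K/W
R_outer film = 1/(h_o·A) = 1/(27.7×35.6) = 0.001014 K/W
R_total = 0.05954 K/W
Q = ΔT / R_total = 213 / 0.05954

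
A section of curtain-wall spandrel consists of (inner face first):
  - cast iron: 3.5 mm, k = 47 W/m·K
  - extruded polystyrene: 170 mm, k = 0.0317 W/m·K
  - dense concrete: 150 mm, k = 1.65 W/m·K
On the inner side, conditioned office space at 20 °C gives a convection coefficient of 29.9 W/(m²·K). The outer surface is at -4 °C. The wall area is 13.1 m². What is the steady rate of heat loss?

Q ≈ 57.3 W

Using the resistance-network approach (series):
R_inner film = 1/(h_i·A) = 1/(29.9×13.1) = 0.002553 K/W
R_cast iron = L/(kA) = 0.0035/(47×13.1) = 5.685×10^-6 K/W
R_extruded polystyrene = L/(kA) = 0.17/(0.0317×13.1) = 0.4094 K/W
R_dense concrete = L/(kA) = 0.15/(1.65×13.1) = 0.00694 K/W
R_total = 0.4189 K/W
Q = ΔT / R_total = 24 / 0.4189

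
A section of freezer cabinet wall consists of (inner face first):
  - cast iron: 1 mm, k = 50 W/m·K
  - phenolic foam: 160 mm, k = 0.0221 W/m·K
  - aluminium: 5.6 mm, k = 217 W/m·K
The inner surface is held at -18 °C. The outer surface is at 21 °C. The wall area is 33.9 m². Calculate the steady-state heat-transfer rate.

Thermal resistances in series:
R_cast iron = L/(kA) = 0.001/(50×33.9) = 5.9×10^-7 K/W
R_phenolic foam = L/(kA) = 0.16/(0.0221×33.9) = 0.2136 K/W
R_aluminium = L/(kA) = 0.0056/(217×33.9) = 7.613×10^-7 K/W
R_total = 0.2136 K/W
Q = ΔT / R_total = 39 / 0.2136

Q ≈ 183 W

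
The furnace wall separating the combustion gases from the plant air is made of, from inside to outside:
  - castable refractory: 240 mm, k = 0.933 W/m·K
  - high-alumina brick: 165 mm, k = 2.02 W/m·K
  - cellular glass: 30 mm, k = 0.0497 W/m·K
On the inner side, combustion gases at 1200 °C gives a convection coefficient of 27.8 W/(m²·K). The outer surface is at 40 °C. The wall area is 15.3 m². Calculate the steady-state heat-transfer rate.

Thermal resistances in series:
R_inner film = 1/(h_i·A) = 1/(27.8×15.3) = 0.002351 K/W
R_castable refractory = L/(kA) = 0.24/(0.933×15.3) = 0.01681 K/W
R_high-alumina brick = L/(kA) = 0.165/(2.02×15.3) = 0.005339 K/W
R_cellular glass = L/(kA) = 0.03/(0.0497×15.3) = 0.03945 K/W
R_total = 0.06395 K/W
Q = ΔT / R_total = 1160 / 0.06395

Q ≈ 18100 W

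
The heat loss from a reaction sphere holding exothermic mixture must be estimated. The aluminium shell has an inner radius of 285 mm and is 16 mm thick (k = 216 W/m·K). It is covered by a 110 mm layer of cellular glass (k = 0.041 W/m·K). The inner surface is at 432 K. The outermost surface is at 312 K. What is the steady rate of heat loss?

Q ≈ 69.5 W

Radial (spherical) resistances in series:
R_aluminium shell = (1/0.285 − 1/0.301)/(4π×216) = 6.871×10^-5 K/W
R_cellular glass = (1/0.301 − 1/0.411)/(4π×0.041) = 1.726 K/W
R_total = 1.726 K/W
Q = ΔT/R_total = 120/1.726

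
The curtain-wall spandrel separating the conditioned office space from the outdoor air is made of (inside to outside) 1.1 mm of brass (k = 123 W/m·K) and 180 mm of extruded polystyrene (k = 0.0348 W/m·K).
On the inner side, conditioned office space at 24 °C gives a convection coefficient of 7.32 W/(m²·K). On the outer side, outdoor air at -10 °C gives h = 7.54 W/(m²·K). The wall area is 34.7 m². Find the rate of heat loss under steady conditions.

Q ≈ 217 W

Thermal resistances in series:
R_inner film = 1/(h_i·A) = 1/(7.32×34.7) = 0.003937 K/W
R_brass = L/(kA) = 0.0011/(123×34.7) = 2.577×10^-7 K/W
R_extruded polystyrene = L/(kA) = 0.18/(0.0348×34.7) = 0.1491 K/W
R_outer film = 1/(h_o·A) = 1/(7.54×34.7) = 0.003822 K/W
R_total = 0.1568 K/W
Q = ΔT / R_total = 34 / 0.1568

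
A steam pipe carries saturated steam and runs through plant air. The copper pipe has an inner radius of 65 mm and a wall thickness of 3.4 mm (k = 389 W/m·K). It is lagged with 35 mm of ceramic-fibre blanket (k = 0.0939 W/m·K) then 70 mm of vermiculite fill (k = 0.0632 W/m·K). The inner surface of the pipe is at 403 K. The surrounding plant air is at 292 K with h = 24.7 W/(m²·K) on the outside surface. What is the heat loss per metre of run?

q′ ≈ 54.4 W/m

Radial resistances (cylindrical: R_cond = ln(r_o/r_i)/(2πkL), R_conv = 1/(h·2πrL)):
R_copper pipe wall = ln(68.4/65)/(2π×389×1) = 2.086×10^-5 K/W
R_ceramic-fibre blanket = ln(103.4/68.4)/(2π×0.0939×1) = 0.7004 K/W
R_vermiculite fill = ln(173.4/103.4)/(2π×0.0632×1) = 1.302 K/W
R_outer film = 1/(h_o·2πr_oL) = 1/(24.7×2π×0.1734×1) = 0.03716 K/W
R_total = 2.04 K/W
Q = ΔT/R_total = 111/2.04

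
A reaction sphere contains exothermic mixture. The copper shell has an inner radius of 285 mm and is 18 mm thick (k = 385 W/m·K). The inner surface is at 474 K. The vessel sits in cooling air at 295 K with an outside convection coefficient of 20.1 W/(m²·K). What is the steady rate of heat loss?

Q ≈ 4150 W

For a spherical shell R = (1/r₁ − 1/r₂)/(4πk); film R = 1/(h·4πr²). In series:
R_copper shell = (1/0.285 − 1/0.303)/(4π×385) = 4.308×10^-5 K/W
R_outer film = 1/(h·4πr_o²) = 1/(20.1×4π×0.303²) = 0.04312 K/W
R_total = 0.04317 K/W
Q = ΔT/R_total = 179/0.04317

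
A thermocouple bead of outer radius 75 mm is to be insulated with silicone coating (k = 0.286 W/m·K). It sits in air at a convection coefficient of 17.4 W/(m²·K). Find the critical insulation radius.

For a sphere r_cr = 2k/h = 2×0.286/17.4
r_cr = 32.9 mm; since the bare radius (75 mm) is above r_cr, any added insulation will reduce heat loss.

r_cr ≈ 32.9 mm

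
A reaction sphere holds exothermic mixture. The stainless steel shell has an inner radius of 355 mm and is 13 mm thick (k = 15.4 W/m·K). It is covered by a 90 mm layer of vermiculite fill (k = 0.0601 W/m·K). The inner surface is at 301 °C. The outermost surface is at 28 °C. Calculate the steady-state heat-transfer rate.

For a spherical shell R = (1/r₁ − 1/r₂)/(4πk); film R = 1/(h·4πr²). In series:
R_stainless steel shell = (1/0.355 − 1/0.368)/(4π×15.4) = 5.142×10^-4 K/W
R_vermiculite fill = (1/0.368 − 1/0.458)/(4π×0.0601) = 0.707 K/W
R_total = 0.7076 K/W
Q = ΔT/R_total = 273/0.7076

Q ≈ 386 W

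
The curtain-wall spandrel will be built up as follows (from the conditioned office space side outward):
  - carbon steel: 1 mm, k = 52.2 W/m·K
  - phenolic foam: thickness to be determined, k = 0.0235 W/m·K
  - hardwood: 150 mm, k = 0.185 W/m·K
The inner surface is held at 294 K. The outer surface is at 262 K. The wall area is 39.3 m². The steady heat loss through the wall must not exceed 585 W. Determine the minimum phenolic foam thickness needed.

Model the wall as resistances in series:
R_carbon steel = L/(kA) = 0.001/(52.2×39.3) = 4.875×10^-7 K/W
R_hardwood = L/(kA) = 0.15/(0.185×39.3) = 0.02063 K/W
Sum of the known resistances R_other = 0.02063 K/W
Required total resistance R_tot = ΔT/Q_allow = 32/585 = 0.0547 K/W
R_phenolic foam = R_tot − R_other = 0.03407 K/W
L = R·k·A = 0.03407×0.0235×39.3

L ≈ 31.5 mm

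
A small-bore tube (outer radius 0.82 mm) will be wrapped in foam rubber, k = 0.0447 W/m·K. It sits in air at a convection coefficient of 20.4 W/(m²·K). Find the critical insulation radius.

For a cylinder r_cr = k/h = 0.0447/20.4
r_cr = 2.19 mm; since the bare radius (0.82 mm) is below r_cr, adding a thin layer of insulation will *increase* heat loss.

r_cr ≈ 2.19 mm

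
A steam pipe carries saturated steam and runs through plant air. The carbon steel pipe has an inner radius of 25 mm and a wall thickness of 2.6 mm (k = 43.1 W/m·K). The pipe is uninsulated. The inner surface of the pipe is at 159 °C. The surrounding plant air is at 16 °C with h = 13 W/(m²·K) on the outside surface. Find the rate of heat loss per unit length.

Radial resistances (cylindrical: R_cond = ln(r_o/r_i)/(2πkL), R_conv = 1/(h·2πrL)):
R_carbon steel pipe wall = ln(27.6/25)/(2π×43.1×1) = 3.654×10^-4 K/W
R_outer film = 1/(h_o·2πr_oL) = 1/(13×2π×0.0276×1) = 0.4436 K/W
R_total = 0.4439 K/W
Q = ΔT/R_total = 143/0.4439

q′ ≈ 322 W/m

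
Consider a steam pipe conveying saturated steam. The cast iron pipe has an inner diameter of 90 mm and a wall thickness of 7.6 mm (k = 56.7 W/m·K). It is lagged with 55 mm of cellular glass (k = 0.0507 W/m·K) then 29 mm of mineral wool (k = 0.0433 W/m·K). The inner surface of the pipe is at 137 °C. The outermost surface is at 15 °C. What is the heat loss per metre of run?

Per-layer cylindrical resistances, series-summed:
R_cast iron pipe wall = ln(52.6/45)/(2π×56.7×1) = 4.38×10^-4 K/W
R_cellular glass = ln(107.6/52.6)/(2π×0.0507×1) = 2.247 K/W
R_mineral wool = ln(136.6/107.6)/(2π×0.0433×1) = 0.8771 K/W
R_total = 3.124 K/W
Q = ΔT/R_total = 122/3.124

q′ ≈ 39 W/m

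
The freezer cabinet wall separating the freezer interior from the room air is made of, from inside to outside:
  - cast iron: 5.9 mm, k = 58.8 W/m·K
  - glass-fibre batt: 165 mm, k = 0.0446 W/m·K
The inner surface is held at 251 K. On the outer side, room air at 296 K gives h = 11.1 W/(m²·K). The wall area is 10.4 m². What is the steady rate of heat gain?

Q ≈ 123 W

Model the wall as resistances in series:
R_cast iron = L/(kA) = 0.0059/(58.8×10.4) = 9.648×10^-6 K/W
R_glass-fibre batt = L/(kA) = 0.165/(0.0446×10.4) = 0.3557 K/W
R_outer film = 1/(h_o·A) = 1/(11.1×10.4) = 0.008663 K/W
R_total = 0.3644 K/W
Q = ΔT / R_total = 45 / 0.3644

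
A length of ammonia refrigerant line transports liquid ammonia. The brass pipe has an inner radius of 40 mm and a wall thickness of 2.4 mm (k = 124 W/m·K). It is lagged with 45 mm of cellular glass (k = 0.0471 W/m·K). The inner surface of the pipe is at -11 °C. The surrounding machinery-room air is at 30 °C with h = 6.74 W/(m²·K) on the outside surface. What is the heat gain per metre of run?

Per-layer cylindrical resistances, series-summed:
R_brass pipe wall = ln(42.4/40)/(2π×124×1) = 7.479×10^-5 K/W
R_cellular glass = ln(87.4/42.4)/(2π×0.0471×1) = 2.444 K/W
R_outer film = 1/(h_o·2πr_oL) = 1/(6.74×2π×0.0874×1) = 0.2702 K/W
R_total = 2.715 K/W
Q = ΔT/R_total = 41/2.715

q′ ≈ 15.1 W/m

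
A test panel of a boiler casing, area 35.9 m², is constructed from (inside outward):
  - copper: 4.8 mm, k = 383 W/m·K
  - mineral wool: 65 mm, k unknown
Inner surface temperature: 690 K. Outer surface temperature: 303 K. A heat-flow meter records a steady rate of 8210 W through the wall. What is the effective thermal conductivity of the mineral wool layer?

Using the resistance-network approach (series):
R_copper = L/(kA) = 0.0048/(383×35.9) = 3.491×10^-7 K/W
Sum of known resistances R_other = 3.491×10^-7 K/W
Total R = ΔT/Q = 387/8210 = 0.04714 K/W
R_mineral wool = R_total − R_other = 0.04714 K/W
k = L/(R·A) = 0.065/(0.04714×35.9)

k ≈ 0.0384 W/(m·K)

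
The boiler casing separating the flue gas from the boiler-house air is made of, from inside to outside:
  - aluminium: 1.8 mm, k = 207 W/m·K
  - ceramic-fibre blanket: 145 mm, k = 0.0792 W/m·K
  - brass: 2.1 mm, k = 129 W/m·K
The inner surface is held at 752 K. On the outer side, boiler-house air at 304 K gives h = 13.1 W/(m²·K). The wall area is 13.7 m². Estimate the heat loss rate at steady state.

Q ≈ 3220 W

Treating each layer as a thermal resistance in series:
R_aluminium = L/(kA) = 0.0018/(207×13.7) = 6.347×10^-7 K/W
R_ceramic-fibre blanket = L/(kA) = 0.145/(0.0792×13.7) = 0.1336 K/W
R_brass = L/(kA) = 0.0021/(129×13.7) = 1.188×10^-6 K/W
R_outer film = 1/(h_o·A) = 1/(13.1×13.7) = 0.005572 K/W
R_total = 0.1392 K/W
Q = ΔT / R_total = 448 / 0.1392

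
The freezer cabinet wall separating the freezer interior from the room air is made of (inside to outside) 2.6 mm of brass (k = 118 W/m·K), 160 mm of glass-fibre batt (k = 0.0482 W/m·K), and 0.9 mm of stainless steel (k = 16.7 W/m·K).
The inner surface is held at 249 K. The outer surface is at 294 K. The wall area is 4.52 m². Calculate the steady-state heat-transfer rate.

Q ≈ 61.3 W

Using the resistance-network approach (series):
R_brass = L/(kA) = 0.0026/(118×4.52) = 4.875×10^-6 K/W
R_glass-fibre batt = L/(kA) = 0.16/(0.0482×4.52) = 0.7344 K/W
R_stainless steel = L/(kA) = 0.0009/(16.7×4.52) = 1.192×10^-5 K/W
R_total = 0.7344 K/W
Q = ΔT / R_total = 45 / 0.7344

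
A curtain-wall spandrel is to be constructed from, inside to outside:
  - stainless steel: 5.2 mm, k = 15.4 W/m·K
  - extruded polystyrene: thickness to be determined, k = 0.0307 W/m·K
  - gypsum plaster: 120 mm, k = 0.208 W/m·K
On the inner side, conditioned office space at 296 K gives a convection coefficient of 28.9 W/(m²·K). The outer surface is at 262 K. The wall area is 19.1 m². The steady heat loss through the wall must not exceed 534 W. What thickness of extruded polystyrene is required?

Thermal resistances in series:
R_inner film = 1/(h_i·A) = 1/(28.9×19.1) = 0.001812 K/W
R_stainless steel = L/(kA) = 0.0052/(15.4×19.1) = 1.768×10^-5 K/W
R_gypsum plaster = L/(kA) = 0.12/(0.208×19.1) = 0.03021 K/W
Sum of the known resistances R_other = 0.03203 K/W
Required total resistance R_tot = ΔT/Q_allow = 34/534 = 0.06367 K/W
R_extruded polystyrene = R_tot − R_other = 0.03164 K/W
L = R·k·A = 0.03164×0.0307×19.1

L ≈ 18.6 mm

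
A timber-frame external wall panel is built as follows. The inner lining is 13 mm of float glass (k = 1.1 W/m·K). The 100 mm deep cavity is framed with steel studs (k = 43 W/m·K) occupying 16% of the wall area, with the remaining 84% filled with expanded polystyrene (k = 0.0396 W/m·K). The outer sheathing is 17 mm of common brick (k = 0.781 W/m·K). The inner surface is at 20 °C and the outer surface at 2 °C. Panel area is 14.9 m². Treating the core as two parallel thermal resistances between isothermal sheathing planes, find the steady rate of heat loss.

Sheathing layers in series; stud and cavity paths in parallel between them.
R_inner = 0.013/(1.1×14.9) = 7.932×10^-4 K/W
R_stud  = 0.1/(43×0.16×14.9) = 9.755×10^-4 K/W
R_cav   = 0.1/(0.0396×0.84×14.9) = 0.2018 K/W
1/R_core = 1/R_stud + 1/R_cav → R_core = 9.708×10^-4 K/W
R_outer = 0.017/(0.781×14.9) = 0.001461 K/W
R_total = 0.003225 K/W
Q = ΔT/R_total = 18/0.003225

Q ≈ 5580 W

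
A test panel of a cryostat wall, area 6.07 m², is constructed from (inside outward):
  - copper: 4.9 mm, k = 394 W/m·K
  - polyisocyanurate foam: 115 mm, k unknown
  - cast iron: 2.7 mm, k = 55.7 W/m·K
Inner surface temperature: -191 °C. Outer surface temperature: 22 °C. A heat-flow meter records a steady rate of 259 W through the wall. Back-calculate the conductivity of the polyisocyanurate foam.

k ≈ 0.023 W/(m·K)

Using the resistance-network approach (series):
R_copper = L/(kA) = 0.0049/(394×6.07) = 2.049×10^-6 K/W
R_cast iron = L/(kA) = 0.0027/(55.7×6.07) = 7.986×10^-6 K/W
Sum of known resistances R_other = 1.003×10^-5 K/W
Total R = ΔT/Q = 213/259 = 0.8224 K/W
R_polyisocyanurate foam = R_total − R_other = 0.8224 K/W
k = L/(R·A) = 0.115/(0.8224×6.07)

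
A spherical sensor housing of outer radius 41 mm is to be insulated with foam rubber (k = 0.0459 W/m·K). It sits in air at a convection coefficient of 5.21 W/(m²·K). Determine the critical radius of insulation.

For a sphere r_cr = 2k/h = 2×0.0459/5.21
r_cr = 17.6 mm; since the bare radius (41 mm) is above r_cr, any added insulation will reduce heat loss.

r_cr ≈ 17.6 mm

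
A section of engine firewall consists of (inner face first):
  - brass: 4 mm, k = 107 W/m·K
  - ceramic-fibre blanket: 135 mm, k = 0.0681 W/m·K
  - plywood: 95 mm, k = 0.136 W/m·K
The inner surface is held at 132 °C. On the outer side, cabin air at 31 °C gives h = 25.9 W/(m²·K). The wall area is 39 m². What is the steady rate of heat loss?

Thermal resistances in series:
R_brass = L/(kA) = 0.004/(107×39) = 9.585×10^-7 K/W
R_ceramic-fibre blanket = L/(kA) = 0.135/(0.0681×39) = 0.05083 K/W
R_plywood = L/(kA) = 0.095/(0.136×39) = 0.01791 K/W
R_outer film = 1/(h_o·A) = 1/(25.9×39) = 9.9×10^-4 K/W
R_total = 0.06973 K/W
Q = ΔT / R_total = 101 / 0.06973

Q ≈ 1450 W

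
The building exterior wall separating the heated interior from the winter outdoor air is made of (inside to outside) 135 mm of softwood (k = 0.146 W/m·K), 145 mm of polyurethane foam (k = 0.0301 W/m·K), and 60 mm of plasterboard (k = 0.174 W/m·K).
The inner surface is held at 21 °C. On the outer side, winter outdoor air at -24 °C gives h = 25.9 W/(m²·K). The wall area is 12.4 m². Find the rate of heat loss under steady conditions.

Model the wall as resistances in series:
R_softwood = L/(kA) = 0.135/(0.146×12.4) = 0.07457 K/W
R_polyurethane foam = L/(kA) = 0.145/(0.0301×12.4) = 0.3885 K/W
R_plasterboard = L/(kA) = 0.06/(0.174×12.4) = 0.02781 K/W
R_outer film = 1/(h_o·A) = 1/(25.9×12.4) = 0.003114 K/W
R_total = 0.494 K/W
Q = ΔT / R_total = 45 / 0.494

Q ≈ 91.1 W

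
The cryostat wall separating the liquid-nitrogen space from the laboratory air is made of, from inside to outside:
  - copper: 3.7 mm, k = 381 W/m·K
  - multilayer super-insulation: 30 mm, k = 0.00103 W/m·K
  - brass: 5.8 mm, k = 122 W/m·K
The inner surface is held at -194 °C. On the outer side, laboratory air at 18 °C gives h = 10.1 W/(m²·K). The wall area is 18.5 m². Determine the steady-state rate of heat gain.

Treating each layer as a thermal resistance in series:
R_copper = L/(kA) = 0.0037/(381×18.5) = 5.249×10^-7 K/W
R_multilayer super-insulation = L/(kA) = 0.03/(0.00103×18.5) = 1.574 K/W
R_brass = L/(kA) = 0.0058/(122×18.5) = 2.57×10^-6 K/W
R_outer film = 1/(h_o·A) = 1/(10.1×18.5) = 0.005352 K/W
R_total = 1.58 K/W
Q = ΔT / R_total = 212 / 1.58

Q ≈ 134 W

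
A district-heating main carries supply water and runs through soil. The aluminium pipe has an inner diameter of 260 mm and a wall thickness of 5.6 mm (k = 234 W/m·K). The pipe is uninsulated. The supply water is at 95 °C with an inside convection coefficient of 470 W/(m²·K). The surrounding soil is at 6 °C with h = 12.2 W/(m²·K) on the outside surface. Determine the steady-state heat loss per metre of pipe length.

For a radial system each layer contributes R = ln(r_out/r_in)/(2πkL); films add R = 1/(hA).
R_inner film = 1/(h_i·2πr₁L) = 1/(470×2π×0.13×1) = 0.002605 K/W
R_aluminium pipe wall = ln(135.6/130)/(2π×234×1) = 2.869×10^-5 K/W
R_outer film = 1/(h_o·2πr_oL) = 1/(12.2×2π×0.1356×1) = 0.09621 K/W
R_total = 0.09884 K/W
Q = ΔT/R_total = 89/0.09884

q′ ≈ 900 W/m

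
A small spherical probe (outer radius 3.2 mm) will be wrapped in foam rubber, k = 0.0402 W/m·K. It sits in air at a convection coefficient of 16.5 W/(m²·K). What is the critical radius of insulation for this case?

For a sphere r_cr = 2k/h = 2×0.0402/16.5
r_cr = 4.87 mm; since the bare radius (3.2 mm) is below r_cr, adding a thin layer of insulation will *increase* heat loss.

r_cr ≈ 4.87 mm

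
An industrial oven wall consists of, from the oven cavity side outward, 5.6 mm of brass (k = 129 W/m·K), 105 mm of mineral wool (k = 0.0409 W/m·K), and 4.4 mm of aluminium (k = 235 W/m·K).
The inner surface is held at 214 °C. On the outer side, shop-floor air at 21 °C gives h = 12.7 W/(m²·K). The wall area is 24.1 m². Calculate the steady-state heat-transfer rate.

Q ≈ 1760 W

Thermal resistances in series:
R_brass = L/(kA) = 0.0056/(129×24.1) = 1.801×10^-6 K/W
R_mineral wool = L/(kA) = 0.105/(0.0409×24.1) = 0.1065 K/W
R_aluminium = L/(kA) = 0.0044/(235×24.1) = 7.769×10^-7 K/W
R_outer film = 1/(h_o·A) = 1/(12.7×24.1) = 0.003267 K/W
R_total = 0.1098 K/W
Q = ΔT / R_total = 193 / 0.1098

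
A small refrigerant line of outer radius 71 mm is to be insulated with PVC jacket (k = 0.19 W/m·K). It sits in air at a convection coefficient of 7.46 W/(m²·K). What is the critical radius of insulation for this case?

r_cr ≈ 25.5 mm

For a cylinder r_cr = k/h = 0.19/7.46
r_cr = 25.5 mm; since the bare radius (71 mm) is above r_cr, any added insulation will reduce heat loss.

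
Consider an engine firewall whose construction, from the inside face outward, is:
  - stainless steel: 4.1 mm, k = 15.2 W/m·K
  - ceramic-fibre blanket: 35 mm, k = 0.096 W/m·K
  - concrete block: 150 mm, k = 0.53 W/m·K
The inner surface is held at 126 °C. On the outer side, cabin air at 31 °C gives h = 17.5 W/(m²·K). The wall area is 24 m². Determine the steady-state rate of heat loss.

Thermal resistances in series:
R_stainless steel = L/(kA) = 0.0041/(15.2×24) = 1.124×10^-5 K/W
R_ceramic-fibre blanket = L/(kA) = 0.035/(0.096×24) = 0.01519 K/W
R_concrete block = L/(kA) = 0.15/(0.53×24) = 0.01179 K/W
R_outer film = 1/(h_o·A) = 1/(17.5×24) = 0.002381 K/W
R_total = 0.02938 K/W
Q = ΔT / R_total = 95 / 0.02938

Q ≈ 3230 W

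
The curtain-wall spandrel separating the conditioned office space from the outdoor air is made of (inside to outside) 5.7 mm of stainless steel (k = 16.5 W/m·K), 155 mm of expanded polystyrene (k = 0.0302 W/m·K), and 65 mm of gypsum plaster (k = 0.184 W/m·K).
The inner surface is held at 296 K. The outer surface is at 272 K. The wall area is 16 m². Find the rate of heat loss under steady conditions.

Q ≈ 70 W

Thermal resistances in series:
R_stainless steel = L/(kA) = 0.0057/(16.5×16) = 2.159×10^-5 K/W
R_expanded polystyrene = L/(kA) = 0.155/(0.0302×16) = 0.3208 K/W
R_gypsum plaster = L/(kA) = 0.065/(0.184×16) = 0.02208 K/W
R_total = 0.3429 K/W
Q = ΔT / R_total = 24 / 0.3429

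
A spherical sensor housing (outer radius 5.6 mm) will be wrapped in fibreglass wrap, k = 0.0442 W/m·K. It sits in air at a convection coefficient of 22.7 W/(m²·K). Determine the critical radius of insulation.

r_cr ≈ 3.89 mm

For a sphere r_cr = 2k/h = 2×0.0442/22.7
r_cr = 3.89 mm; since the bare radius (5.6 mm) is above r_cr, any added insulation will reduce heat loss.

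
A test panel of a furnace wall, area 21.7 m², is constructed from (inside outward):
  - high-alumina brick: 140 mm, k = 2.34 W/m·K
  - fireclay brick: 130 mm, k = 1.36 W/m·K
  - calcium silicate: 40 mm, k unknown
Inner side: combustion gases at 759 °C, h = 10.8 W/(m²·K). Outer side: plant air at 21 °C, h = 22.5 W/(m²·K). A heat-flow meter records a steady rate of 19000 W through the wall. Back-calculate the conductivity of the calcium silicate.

Thermal resistances in series:
R_inner film = 1/(h_i·A) = 1/(10.8×21.7) = 0.004267 K/W
R_high-alumina brick = L/(kA) = 0.14/(2.34×21.7) = 0.002757 K/W
R_fireclay brick = L/(kA) = 0.13/(1.36×21.7) = 0.004405 K/W
R_outer film = 1/(h_o·A) = 1/(22.5×21.7) = 0.002048 K/W
Sum of known resistances R_other = 0.01348 K/W
Total R = ΔT/Q = 738/19000 = 0.03884 K/W
R_calcium silicate = R_total − R_other = 0.02536 K/W
k = L/(R·A) = 0.04/(0.02536×21.7)

k ≈ 0.0727 W/(m·K)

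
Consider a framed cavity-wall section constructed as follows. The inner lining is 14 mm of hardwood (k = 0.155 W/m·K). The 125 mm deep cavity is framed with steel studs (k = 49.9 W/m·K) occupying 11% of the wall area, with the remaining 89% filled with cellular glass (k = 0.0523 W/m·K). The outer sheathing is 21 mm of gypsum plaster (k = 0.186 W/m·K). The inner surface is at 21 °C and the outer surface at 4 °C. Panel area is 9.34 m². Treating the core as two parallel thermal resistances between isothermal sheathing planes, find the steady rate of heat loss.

Sheathing layers in series; stud and cavity paths in parallel between them.
R_inner = 0.014/(0.155×9.34) = 0.009671 K/W
R_stud  = 0.125/(49.9×0.11×9.34) = 0.002438 K/W
R_cav   = 0.125/(0.0523×0.89×9.34) = 0.2875 K/W
1/R_core = 1/R_stud + 1/R_cav → R_core = 0.002418 K/W
R_outer = 0.021/(0.186×9.34) = 0.01209 K/W
R_total = 0.02418 K/W
Q = ΔT/R_total = 17/0.02418

Q ≈ 703 W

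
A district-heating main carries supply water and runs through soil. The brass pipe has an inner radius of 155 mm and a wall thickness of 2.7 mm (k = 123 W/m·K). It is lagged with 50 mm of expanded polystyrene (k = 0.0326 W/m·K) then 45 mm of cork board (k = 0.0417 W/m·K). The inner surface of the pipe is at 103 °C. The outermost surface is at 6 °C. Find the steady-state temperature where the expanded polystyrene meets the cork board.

Radial resistances (cylindrical: R_cond = ln(r_o/r_i)/(2πkL), R_conv = 1/(h·2πrL)):
R_brass pipe wall = ln(157.7/155)/(2π×123×1) = 2.235×10^-5 K/W
R_expanded polystyrene = ln(207.7/157.7)/(2π×0.0326×1) = 1.345 K/W
R_cork board = ln(252.7/207.7)/(2π×0.0417×1) = 0.7485 K/W
R_total = 2.093 K/W
Q = ΔT/R_total = 97/2.093
Q = 46.3 W/m
T_interface = T_inner − Q·ΣR(inner→interface) = 103 − 46.3×1.345

T ≈ 40.7 °C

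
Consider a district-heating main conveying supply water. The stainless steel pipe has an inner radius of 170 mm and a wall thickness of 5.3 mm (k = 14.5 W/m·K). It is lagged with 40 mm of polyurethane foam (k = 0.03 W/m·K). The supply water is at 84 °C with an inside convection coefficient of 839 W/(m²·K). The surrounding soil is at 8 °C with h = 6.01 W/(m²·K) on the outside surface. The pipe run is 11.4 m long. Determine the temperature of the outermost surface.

T ≈ 15.7 °C

Cylindrical conduction, so R = ln(r₂/r₁)/(2πkL) per layer, in series:
R_inner film = 1/(h_i·2πr₁L) = 1/(839×2π×0.17×11.4) = 9.788×10^-5 K/W
R_stainless steel pipe wall = ln(175.3/170)/(2π×14.5×11.4) = 2.956×10^-5 K/W
R_polyurethane foam = ln(215.3/175.3)/(2π×0.03×11.4) = 0.09565 K/W
R_outer film = 1/(h_o·2πr_oL) = 1/(6.01×2π×0.2153×11.4) = 0.01079 K/W
R_total = 0.1066 K/W
Q = ΔT/R_total = 76/0.1066
Q = 713 W
T_interface = T_inner − Q·ΣR(inner→interface) = 84 − 713×0.09578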